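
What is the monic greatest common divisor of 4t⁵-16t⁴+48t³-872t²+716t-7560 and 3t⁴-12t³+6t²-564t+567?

t³-3t²-t-189

Repeated division with remainder:
  4t⁵-16t⁴+48t³-872t²+716t-7560 = ((4/3)t)(3t⁴-12t³+6t²-564t+567) + (40t³-120t²-40t-7560)
  3t⁴-12t³+6t²-564t+567 = ((3/40)t-3/40)(40t³-120t²-40t-7560) + (0)
Last nonzero remainder: 40t³-120t²-40t-7560. Dividing through by 40 gives the monic gcd t³-3t²-t-189.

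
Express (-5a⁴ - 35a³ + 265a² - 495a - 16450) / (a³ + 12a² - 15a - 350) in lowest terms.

(-5a² + 50a - 235)/(a - 5)

Apply the Euclidean algorithm:
  -5a⁴ - 35a³ + 265a² - 495a - 16450 = (-5a + 25)(a³ + 12a² - 15a - 350) + (-110a² - 1870a - 7700)
  a³ + 12a² - 15a - 350 = (-(1/110)a + 1/22)(-110a² - 1870a - 7700) + (0)
Last nonzero remainder: -110a² - 1870a - 7700. Dividing through by -110 gives the monic gcd a² + 17a + 70.
Cancel a² + 17a + 70 from numerator and denominator to get the reduced form.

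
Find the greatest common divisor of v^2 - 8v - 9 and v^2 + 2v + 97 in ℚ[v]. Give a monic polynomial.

1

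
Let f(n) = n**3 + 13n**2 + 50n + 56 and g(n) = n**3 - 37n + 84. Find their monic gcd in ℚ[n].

n + 7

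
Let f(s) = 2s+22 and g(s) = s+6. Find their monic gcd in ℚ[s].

1

Repeated division with remainder:
  2s+22 = (2)(s+6) + (10)
  s+6 = ((1/10)s+3/5)(10) + (0)
The last nonzero remainder is the constant 10, so the polynomials are coprime and gcd = 1.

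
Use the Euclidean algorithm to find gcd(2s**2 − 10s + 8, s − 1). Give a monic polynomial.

s − 1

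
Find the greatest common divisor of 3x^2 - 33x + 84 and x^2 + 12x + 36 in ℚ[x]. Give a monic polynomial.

1

Repeated division with remainder:
  3x^2 - 33x + 84 = (3)(x^2 + 12x + 36) + (-69x - 24)
  x^2 + 12x + 36 = (-(1/69)x - 268/1587)(-69x - 24) + (16900/529)
  -69x - 24 = (-(36501/16900)x - 3174/4225)(16900/529) + (0)
The last nonzero remainder is the constant 16900/529, so the polynomials are coprime and gcd = 1.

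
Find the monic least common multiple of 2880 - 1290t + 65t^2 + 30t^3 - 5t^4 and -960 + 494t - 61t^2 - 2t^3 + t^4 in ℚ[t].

-5760 + 2004t + 128t^2 - 73t^3 + 4t^4 + t^5

Apply the Euclidean algorithm:
  -5t^4 + 30t^3 + 65t^2 - 1290t + 2880 = (-5)(t^4 - 2t^3 - 61t^2 + 494t - 960) + (20t^3 - 240t^2 + 1180t - 1920)
  t^4 - 2t^3 - 61t^2 + 494t - 960 = ((1/20)t + 1/2)(20t^3 - 240t^2 + 1180t - 1920) + (0)
Last nonzero remainder: 20t^3 - 240t^2 + 1180t - 1920. Dividing through by 20 gives the monic gcd t^3 - 12t^2 + 59t - 96.
Then lcm(f, g) = f·g / gcd(f, g); expanding and making the result monic gives the answer.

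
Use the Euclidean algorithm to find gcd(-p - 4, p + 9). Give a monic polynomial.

Euclidean algorithm in ℚ[p]:
  -p - 4 = (-1)(p + 9) + (5)
  p + 9 = ((1/5)p + 9/5)(5) + (0)
The last nonzero remainder is the constant 5, so the polynomials are coprime and gcd = 1.

1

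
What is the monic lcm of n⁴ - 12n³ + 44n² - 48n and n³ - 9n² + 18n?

Euclidean algorithm in ℚ[n]:
  n⁴ - 12n³ + 44n² - 48n = (n - 3)(n³ - 9n² + 18n) + (-n² + 6n)
  n³ - 9n² + 18n = (-n + 3)(-n² + 6n) + (0)
Last nonzero remainder: -n² + 6n. Dividing through by -1 gives the monic gcd n² - 6n.
Then lcm(f, g) = f·g / gcd(f, g); expanding and making the result monic gives the answer.

n⁵ - 15n⁴ + 80n³ - 180n² + 144n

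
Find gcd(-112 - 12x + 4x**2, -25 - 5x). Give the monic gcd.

1

Repeated division with remainder:
  4x**2 - 12x - 112 = (-(4/5)x + 32/5)(-5x - 25) + (48)
  -5x - 25 = (-(5/48)x - 25/48)(48) + (0)
The last nonzero remainder is the constant 48, so the polynomials are coprime and gcd = 1.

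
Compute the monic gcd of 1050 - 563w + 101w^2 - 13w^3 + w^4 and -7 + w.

Apply the Euclidean algorithm:
  w^4 - 13w^3 + 101w^2 - 563w + 1050 = (w^3 - 6w^2 + 59w - 150)(w - 7) + (0)
The last nonzero remainder w - 7 is already monic.

-7 + w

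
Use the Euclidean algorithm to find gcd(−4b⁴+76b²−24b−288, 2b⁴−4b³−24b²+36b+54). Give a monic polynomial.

Euclidean algorithm in ℚ[b]:
  −4b⁴+76b²−24b−288 = (−2)(2b⁴−4b³−24b²+36b+54) + (−8b³+28b²+48b−180)
  2b⁴−4b³−24b²+36b+54 = (−(1/4)b−3/8)(−8b³+28b²+48b−180) + (−(3/2)b²+9b−27/2)
  −8b³+28b²+48b−180 = ((16/3)b+40/3)(−(3/2)b²+9b−27/2) + (0)
Last nonzero remainder: −(3/2)b²+9b−27/2. Dividing through by −3/2 gives the monic gcd b²−6b+9.

b²−6b+9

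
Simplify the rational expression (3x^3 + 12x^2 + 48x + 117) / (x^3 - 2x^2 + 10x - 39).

(3x + 9)/(x - 3)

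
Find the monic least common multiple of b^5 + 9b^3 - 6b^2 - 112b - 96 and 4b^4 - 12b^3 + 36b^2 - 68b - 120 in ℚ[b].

By polynomial division,
  b^5 + 9b^3 - 6b^2 - 112b - 96 = ((1/4)b + 3/4)(4b^4 - 12b^3 + 36b^2 - 68b - 120) + (9b^3 - 16b^2 - 31b - 6)
  4b^4 - 12b^3 + 36b^2 - 68b - 120 = ((4/9)b - 44/81)(9b^3 - 16b^2 - 31b - 6) + ((3328/81)b^2 - (6656/81)b - 3328/27)
  9b^3 - 16b^2 - 31b - 6 = ((729/3328)b + 81/1664)((3328/81)b^2 - (6656/81)b - 3328/27) + (0)
Last nonzero remainder: (3328/81)b^2 - (6656/81)b - 3328/27. Dividing through by 3328/81 gives the monic gcd b^2 - 2b - 3.
Then lcm(f, g) = f·g / gcd(f, g); expanding and making the result monic gives the answer.

b^7 - b^6 + 19b^5 - 15b^4 - 16b^3 - 44b^2 - 1024b - 960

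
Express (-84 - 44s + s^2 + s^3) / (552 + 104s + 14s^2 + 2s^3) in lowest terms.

(-14 - 5s + s^2)/(92 + 2s + 2s^2)

Euclidean algorithm in ℚ[s]:
  s^3 + s^2 - 44s - 84 = (1/2)(2s^3 + 14s^2 + 104s + 552) + (-6s^2 - 96s - 360)
  2s^3 + 14s^2 + 104s + 552 = (-(1/3)s + 3)(-6s^2 - 96s - 360) + (272s + 1632)
  -6s^2 - 96s - 360 = (-(3/136)s - 15/68)(272s + 1632) + (0)
Last nonzero remainder: 272s + 1632. Dividing through by 272 gives the monic gcd s + 6.
Cancel s + 6 from numerator and denominator to get the reduced form.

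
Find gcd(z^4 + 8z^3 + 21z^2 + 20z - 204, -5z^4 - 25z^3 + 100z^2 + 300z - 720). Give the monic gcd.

z^2 + 4z - 12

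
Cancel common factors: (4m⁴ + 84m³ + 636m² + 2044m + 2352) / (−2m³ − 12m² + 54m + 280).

(−2m² − 20m − 42)/(m − 5)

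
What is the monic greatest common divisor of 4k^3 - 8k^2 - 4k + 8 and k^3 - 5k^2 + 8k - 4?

Repeated division with remainder:
  4k^3 - 8k^2 - 4k + 8 = (4)(k^3 - 5k^2 + 8k - 4) + (12k^2 - 36k + 24)
  k^3 - 5k^2 + 8k - 4 = ((1/12)k - 1/6)(12k^2 - 36k + 24) + (0)
Last nonzero remainder: 12k^2 - 36k + 24. Dividing through by 12 gives the monic gcd k^2 - 3k + 2.

k^2 - 3k + 2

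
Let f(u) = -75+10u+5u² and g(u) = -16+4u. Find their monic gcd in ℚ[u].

1

By polynomial division,
  5u²+10u-75 = ((5/4)u+15/2)(4u-16) + (45)
  4u-16 = ((4/45)u-16/45)(45) + (0)
The last nonzero remainder is the constant 45, so the polynomials are coprime and gcd = 1.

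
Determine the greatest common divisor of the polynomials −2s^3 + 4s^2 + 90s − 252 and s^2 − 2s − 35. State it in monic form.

1

Euclidean algorithm in ℚ[s]:
  −2s^3 + 4s^2 + 90s − 252 = (−2s)(s^2 − 2s − 35) + (20s − 252)
  s^2 − 2s − 35 = ((1/20)s + 53/100)(20s − 252) + (2464/25)
  20s − 252 = ((125/616)s − 225/88)(2464/25) + (0)
The last nonzero remainder is the constant 2464/25, so the polynomials are coprime and gcd = 1.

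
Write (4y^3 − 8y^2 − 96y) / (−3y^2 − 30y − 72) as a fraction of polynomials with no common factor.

(−4y^2 + 24y)/(3y + 18)

Repeated division with remainder:
  4y^3 − 8y^2 − 96y = (−(4/3)y + 16)(−3y^2 − 30y − 72) + (288y + 1152)
  −3y^2 − 30y − 72 = (−(1/96)y − 1/16)(288y + 1152) + (0)
Last nonzero remainder: 288y + 1152. Dividing through by 288 gives the monic gcd y + 4.
Cancel y + 4 from numerator and denominator to get the reduced form.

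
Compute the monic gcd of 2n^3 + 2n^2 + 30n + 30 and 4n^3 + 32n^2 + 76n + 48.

n + 1

Euclidean algorithm in ℚ[n]:
  2n^3 + 2n^2 + 30n + 30 = (1/2)(4n^3 + 32n^2 + 76n + 48) + (-14n^2 - 8n + 6)
  4n^3 + 32n^2 + 76n + 48 = (-(2/7)n - 104/49)(-14n^2 - 8n + 6) + ((2976/49)n + 2976/49)
  -14n^2 - 8n + 6 = (-(343/1488)n + 49/496)((2976/49)n + 2976/49) + (0)
Last nonzero remainder: (2976/49)n + 2976/49. Dividing through by 2976/49 gives the monic gcd n + 1.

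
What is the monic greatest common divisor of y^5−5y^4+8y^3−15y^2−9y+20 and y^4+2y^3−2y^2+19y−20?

Apply the Euclidean algorithm:
  y^5−5y^4+8y^3−15y^2−9y+20 = (y−7)(y^4+2y^3−2y^2+19y−20) + (24y^3−48y^2+144y−120)
  y^4+2y^3−2y^2+19y−20 = ((1/24)y+1/6)(24y^3−48y^2+144y−120) + (0)
Last nonzero remainder: 24y^3−48y^2+144y−120. Dividing through by 24 gives the monic gcd y^3−2y^2+6y−5.

y^3−2y^2+6y−5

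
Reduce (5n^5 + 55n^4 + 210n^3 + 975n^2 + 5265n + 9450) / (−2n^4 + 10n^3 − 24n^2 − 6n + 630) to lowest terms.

(−5n^2 − 55n − 150)/(2n − 10)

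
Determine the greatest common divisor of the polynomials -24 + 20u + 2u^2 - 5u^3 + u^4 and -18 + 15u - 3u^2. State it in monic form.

Apply the Euclidean algorithm:
  u^4 - 5u^3 + 2u^2 + 20u - 24 = (-(1/3)u^2 + 4/3)(-3u^2 + 15u - 18) + (0)
Last nonzero remainder: -3u^2 + 15u - 18. Dividing through by -3 gives the monic gcd u^2 - 5u + 6.

6 - 5u + u^2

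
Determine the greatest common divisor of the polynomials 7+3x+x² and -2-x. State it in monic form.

1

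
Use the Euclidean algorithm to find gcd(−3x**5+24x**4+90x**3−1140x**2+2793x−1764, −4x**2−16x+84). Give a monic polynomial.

By polynomial division,
  −3x**5+24x**4+90x**3−1140x**2+2793x−1764 = ((3/4)x**3−9x**2+(117/4)x−21)(−4x**2−16x+84) + (0)
Last nonzero remainder: −4x**2−16x+84. Dividing through by −4 gives the monic gcd x**2+4x−21.

x**2+4x−21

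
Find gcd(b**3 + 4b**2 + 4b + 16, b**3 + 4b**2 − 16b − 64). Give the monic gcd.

b + 4

Apply the Euclidean algorithm:
  b**3 + 4b**2 + 4b + 16 = (b**3 + 4b**2 − 16b − 64) + (20b + 80)
  b**3 + 4b**2 − 16b − 64 = ((1/20)b**2 − 4/5)(20b + 80) + (0)
Last nonzero remainder: 20b + 80. Dividing through by 20 gives the monic gcd b + 4.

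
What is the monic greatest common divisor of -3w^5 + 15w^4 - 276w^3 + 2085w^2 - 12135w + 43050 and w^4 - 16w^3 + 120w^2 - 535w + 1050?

Euclidean algorithm in ℚ[w]:
  -3w^5 + 15w^4 - 276w^3 + 2085w^2 - 12135w + 43050 = (-3w - 33)(w^4 - 16w^3 + 120w^2 - 535w + 1050) + (-444w^3 + 4440w^2 - 26640w + 77700)
  w^4 - 16w^3 + 120w^2 - 535w + 1050 = (-(1/444)w + 1/74)(-444w^3 + 4440w^2 - 26640w + 77700) + (0)
Last nonzero remainder: -444w^3 + 4440w^2 - 26640w + 77700. Dividing through by -444 gives the monic gcd w^3 - 10w^2 + 60w - 175.

w^3 - 10w^2 + 60w - 175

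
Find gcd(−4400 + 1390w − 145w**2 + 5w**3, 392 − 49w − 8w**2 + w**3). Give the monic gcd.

By polynomial division,
  5w**3 − 145w**2 + 1390w − 4400 = (5)(w**3 − 8w**2 − 49w + 392) + (−105w**2 + 1635w − 6360)
  w**3 − 8w**2 − 49w + 392 = (−(1/105)w − 53/735)(−105w**2 + 1635w − 6360) + ((408/49)w − 3264/49)
  −105w**2 + 1635w − 6360 = (−(1715/136)w + 12985/136)((408/49)w − 3264/49) + (0)
Last nonzero remainder: (408/49)w − 3264/49. Dividing through by 408/49 gives the monic gcd w − 8.

−8 + w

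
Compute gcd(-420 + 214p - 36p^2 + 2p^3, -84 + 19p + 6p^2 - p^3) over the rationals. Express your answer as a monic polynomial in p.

-7 + p

By polynomial division,
  2p^3 - 36p^2 + 214p - 420 = (-2)(-p^3 + 6p^2 + 19p - 84) + (-24p^2 + 252p - 588)
  -p^3 + 6p^2 + 19p - 84 = ((1/24)p + 3/16)(-24p^2 + 252p - 588) + (-(15/4)p + 105/4)
  -24p^2 + 252p - 588 = ((32/5)p - 112/5)(-(15/4)p + 105/4) + (0)
Last nonzero remainder: -(15/4)p + 105/4. Dividing through by -15/4 gives the monic gcd p - 7.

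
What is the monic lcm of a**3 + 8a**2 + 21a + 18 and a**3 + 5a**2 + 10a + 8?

By polynomial division,
  a**3 + 8a**2 + 21a + 18 = (a**3 + 5a**2 + 10a + 8) + (3a**2 + 11a + 10)
  a**3 + 5a**2 + 10a + 8 = ((1/3)a + 4/9)(3a**2 + 11a + 10) + ((16/9)a + 32/9)
  3a**2 + 11a + 10 = ((27/16)a + 45/16)((16/9)a + 32/9) + (0)
Last nonzero remainder: (16/9)a + 32/9. Dividing through by 16/9 gives the monic gcd a + 2.
Then lcm(f, g) = f·g / gcd(f, g); expanding and making the result monic gives the answer.

a**5 + 11a**4 + 49a**3 + 113a**2 + 138a + 72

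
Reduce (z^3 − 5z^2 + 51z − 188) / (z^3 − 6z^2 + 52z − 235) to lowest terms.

(z − 4)/(z − 5)

By polynomial division,
  z^3 − 5z^2 + 51z − 188 = (z^3 − 6z^2 + 52z − 235) + (z^2 − z + 47)
  z^3 − 6z^2 + 52z − 235 = (z − 5)(z^2 − z + 47) + (0)
The last nonzero remainder z^2 − z + 47 is already monic.
Cancel z^2 − z + 47 from numerator and denominator to get the reduced form.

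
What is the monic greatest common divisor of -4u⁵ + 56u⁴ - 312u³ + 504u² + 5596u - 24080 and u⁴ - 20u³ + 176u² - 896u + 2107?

Euclidean algorithm in ℚ[u]:
  -4u⁵ + 56u⁴ - 312u³ + 504u² + 5596u - 24080 = (-4u - 24)(u⁴ - 20u³ + 176u² - 896u + 2107) + (-88u³ + 1144u² - 7480u + 26488)
  u⁴ - 20u³ + 176u² - 896u + 2107 = (-(1/88)u + 7/88)(-88u³ + 1144u² - 7480u + 26488) + (0)
Last nonzero remainder: -88u³ + 1144u² - 7480u + 26488. Dividing through by -88 gives the monic gcd u³ - 13u² + 85u - 301.

u³ - 13u² + 85u - 301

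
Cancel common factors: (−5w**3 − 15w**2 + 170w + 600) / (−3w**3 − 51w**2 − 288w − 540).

(5w**2 − 10w − 120)/(3w**2 + 36w + 108)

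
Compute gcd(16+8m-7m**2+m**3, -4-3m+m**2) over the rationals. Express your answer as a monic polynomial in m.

-4-3m+m**2

Repeated division with remainder:
  m**3-7m**2+8m+16 = (m-4)(m**2-3m-4) + (0)
The last nonzero remainder m**2-3m-4 is already monic.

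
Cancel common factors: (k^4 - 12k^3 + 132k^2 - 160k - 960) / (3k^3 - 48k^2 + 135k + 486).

Apply the Euclidean algorithm:
  k^4 - 12k^3 + 132k^2 - 160k - 960 = ((1/3)k + 4/3)(3k^3 - 48k^2 + 135k + 486) + (151k^2 - 502k - 1608)
  3k^3 - 48k^2 + 135k + 486 = ((3/151)k - 5742/22801)(151k^2 - 502k - 1608) + ((924075/22801)k + 1848150/22801)
  151k^2 - 502k - 1608 = ((3442951/924075)k - 6110668/308025)((924075/22801)k + 1848150/22801) + (0)
Last nonzero remainder: (924075/22801)k + 1848150/22801. Dividing through by 924075/22801 gives the monic gcd k + 2.
Cancel k + 2 from numerator and denominator to get the reduced form.

(k^3 - 14k^2 + 160k - 480)/(3k^2 - 54k + 243)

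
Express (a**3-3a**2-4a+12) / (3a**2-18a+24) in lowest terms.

By polynomial division,
  a**3-3a**2-4a+12 = ((1/3)a+1)(3a**2-18a+24) + (6a-12)
  3a**2-18a+24 = ((1/2)a-2)(6a-12) + (0)
Last nonzero remainder: 6a-12. Dividing through by 6 gives the monic gcd a-2.
Cancel a-2 from numerator and denominator to get the reduced form.

(a**2-a-6)/(3a-12)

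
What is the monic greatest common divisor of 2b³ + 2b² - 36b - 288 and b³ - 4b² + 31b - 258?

b - 6

Euclidean algorithm in ℚ[b]:
  2b³ + 2b² - 36b - 288 = (2)(b³ - 4b² + 31b - 258) + (10b² - 98b + 228)
  b³ - 4b² + 31b - 258 = ((1/10)b + 29/50)(10b² - 98b + 228) + ((1626/25)b - 9756/25)
  10b² - 98b + 228 = ((125/813)b - 475/813)((1626/25)b - 9756/25) + (0)
Last nonzero remainder: (1626/25)b - 9756/25. Dividing through by 1626/25 gives the monic gcd b - 6.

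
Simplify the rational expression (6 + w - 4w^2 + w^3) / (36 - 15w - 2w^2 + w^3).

Apply the Euclidean algorithm:
  w^3 - 4w^2 + w + 6 = (w^3 - 2w^2 - 15w + 36) + (-2w^2 + 16w - 30)
  w^3 - 2w^2 - 15w + 36 = (-(1/2)w - 3)(-2w^2 + 16w - 30) + (18w - 54)
  -2w^2 + 16w - 30 = (-(1/9)w + 5/9)(18w - 54) + (0)
Last nonzero remainder: 18w - 54. Dividing through by 18 gives the monic gcd w - 3.
Cancel w - 3 from numerator and denominator to get the reduced form.

(-2 - w + w^2)/(-12 + w + w^2)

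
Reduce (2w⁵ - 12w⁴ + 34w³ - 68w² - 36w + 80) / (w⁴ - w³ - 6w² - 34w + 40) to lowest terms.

Repeated division with remainder:
  2w⁵ - 12w⁴ + 34w³ - 68w² - 36w + 80 = (2w - 10)(w⁴ - w³ - 6w² - 34w + 40) + (36w³ - 60w² - 456w + 480)
  w⁴ - w³ - 6w² - 34w + 40 = ((1/36)w + 1/54)(36w³ - 60w² - 456w + 480) + ((70/9)w² - (350/9)w + 280/9)
  36w³ - 60w² - 456w + 480 = ((162/35)w + 108/7)((70/9)w² - (350/9)w + 280/9) + (0)
Last nonzero remainder: (70/9)w² - (350/9)w + 280/9. Dividing through by 70/9 gives the monic gcd w² - 5w + 4.
Cancel w² - 5w + 4 from numerator and denominator to get the reduced form.

(2w³ - 2w² + 16w + 20)/(w² + 4w + 10)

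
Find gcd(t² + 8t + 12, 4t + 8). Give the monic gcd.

Repeated division with remainder:
  t² + 8t + 12 = ((1/4)t + 3/2)(4t + 8) + (0)
Last nonzero remainder: 4t + 8. Dividing through by 4 gives the monic gcd t + 2.

t + 2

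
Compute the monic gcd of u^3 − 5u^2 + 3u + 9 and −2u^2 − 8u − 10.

Apply the Euclidean algorithm:
  u^3 − 5u^2 + 3u + 9 = (−(1/2)u + 9/2)(−2u^2 − 8u − 10) + (34u + 54)
  −2u^2 − 8u − 10 = (−(1/17)u − 41/289)(34u + 54) + (−676/289)
  34u + 54 = (−(4913/338)u − 7803/338)(−676/289) + (0)
The last nonzero remainder is the constant −676/289, so the polynomials are coprime and gcd = 1.

1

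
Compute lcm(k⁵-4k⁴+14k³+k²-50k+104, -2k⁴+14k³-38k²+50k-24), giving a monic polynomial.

k⁷-8k⁶+33k⁵-67k⁴-12k³+307k²-566k+312

Euclidean algorithm in ℚ[k]:
  k⁵-4k⁴+14k³+k²-50k+104 = (-(1/2)k-3/2)(-2k⁴+14k³-38k²+50k-24) + (16k³-31k²+13k+68)
  -2k⁴+14k³-38k²+50k-24 = (-(1/8)k+81/128)(16k³-31k²+13k+68) + (-(2145/128)k²+(6435/128)k-2145/32)
  16k³-31k²+13k+68 = (-(2048/2145)k-2176/2145)(-(2145/128)k²+(6435/128)k-2145/32) + (0)
Last nonzero remainder: -(2145/128)k²+(6435/128)k-2145/32. Dividing through by -2145/128 gives the monic gcd k²-3k+4.
Then lcm(f, g) = f·g / gcd(f, g); expanding and making the result monic gives the answer.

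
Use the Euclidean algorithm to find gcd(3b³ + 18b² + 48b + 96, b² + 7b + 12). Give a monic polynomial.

b + 4

Repeated division with remainder:
  3b³ + 18b² + 48b + 96 = (3b - 3)(b² + 7b + 12) + (33b + 132)
  b² + 7b + 12 = ((1/33)b + 1/11)(33b + 132) + (0)
Last nonzero remainder: 33b + 132. Dividing through by 33 gives the monic gcd b + 4.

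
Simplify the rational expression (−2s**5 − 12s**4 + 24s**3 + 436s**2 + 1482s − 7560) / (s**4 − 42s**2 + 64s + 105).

(−2s**2 − 14s − 72)/(s + 1)

By polynomial division,
  −2s**5 − 12s**4 + 24s**3 + 436s**2 + 1482s − 7560 = (−2s − 12)(s**4 − 42s**2 + 64s + 105) + (−60s**3 + 60s**2 + 2460s − 6300)
  s**4 − 42s**2 + 64s + 105 = (−(1/60)s − 1/60)(−60s**3 + 60s**2 + 2460s − 6300) + (0)
Last nonzero remainder: −60s**3 + 60s**2 + 2460s − 6300. Dividing through by −60 gives the monic gcd s**3 − s**2 − 41s + 105.
Cancel s**3 − s**2 − 41s + 105 from numerator and denominator to get the reduced form.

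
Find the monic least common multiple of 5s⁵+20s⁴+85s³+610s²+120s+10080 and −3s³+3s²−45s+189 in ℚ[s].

s⁶+s⁵+5s⁴+71s³−342s²+1944s−6048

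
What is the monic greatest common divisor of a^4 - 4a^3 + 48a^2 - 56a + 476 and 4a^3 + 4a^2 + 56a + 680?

a^2 - 4a + 34

Repeated division with remainder:
  a^4 - 4a^3 + 48a^2 - 56a + 476 = ((1/4)a - 5/4)(4a^3 + 4a^2 + 56a + 680) + (39a^2 - 156a + 1326)
  4a^3 + 4a^2 + 56a + 680 = ((4/39)a + 20/39)(39a^2 - 156a + 1326) + (0)
Last nonzero remainder: 39a^2 - 156a + 1326. Dividing through by 39 gives the monic gcd a^2 - 4a + 34.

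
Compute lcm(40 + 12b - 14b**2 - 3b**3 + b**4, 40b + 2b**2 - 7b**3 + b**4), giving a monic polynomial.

Euclidean algorithm in ℚ[b]:
  b**4 - 3b**3 - 14b**2 + 12b + 40 = (b**4 - 7b**3 + 2b**2 + 40b) + (4b**3 - 16b**2 - 28b + 40)
  b**4 - 7b**3 + 2b**2 + 40b = ((1/4)b - 3/4)(4b**3 - 16b**2 - 28b + 40) + (-3b**2 + 9b + 30)
  4b**3 - 16b**2 - 28b + 40 = (-(4/3)b + 4/3)(-3b**2 + 9b + 30) + (0)
Last nonzero remainder: -3b**2 + 9b + 30. Dividing through by -3 gives the monic gcd b**2 - 3b - 10.
Then lcm(f, g) = f·g / gcd(f, g); expanding and making the result monic gives the answer.

-160b - 8b**2 + 68b**3 - 2b**4 - 7b**5 + b**6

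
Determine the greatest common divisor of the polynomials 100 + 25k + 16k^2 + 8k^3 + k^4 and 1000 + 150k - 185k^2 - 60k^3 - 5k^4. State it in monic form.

20 + 9k + k^2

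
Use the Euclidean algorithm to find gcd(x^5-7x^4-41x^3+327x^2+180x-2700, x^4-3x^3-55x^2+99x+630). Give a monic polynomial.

Euclidean algorithm in ℚ[x]:
  x^5-7x^4-41x^3+327x^2+180x-2700 = (x-4)(x^4-3x^3-55x^2+99x+630) + (2x^3+8x^2-54x-180)
  x^4-3x^3-55x^2+99x+630 = ((1/2)x-7/2)(2x^3+8x^2-54x-180) + (0)
Last nonzero remainder: 2x^3+8x^2-54x-180. Dividing through by 2 gives the monic gcd x^3+4x^2-27x-90.

x^3+4x^2-27x-90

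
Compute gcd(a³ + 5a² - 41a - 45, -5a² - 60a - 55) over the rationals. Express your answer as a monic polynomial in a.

Euclidean algorithm in ℚ[a]:
  a³ + 5a² - 41a - 45 = (-(1/5)a + 7/5)(-5a² - 60a - 55) + (32a + 32)
  -5a² - 60a - 55 = (-(5/32)a - 55/32)(32a + 32) + (0)
Last nonzero remainder: 32a + 32. Dividing through by 32 gives the monic gcd a + 1.

a + 1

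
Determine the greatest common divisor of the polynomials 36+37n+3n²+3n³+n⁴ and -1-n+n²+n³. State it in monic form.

Apply the Euclidean algorithm:
  n⁴+3n³+3n²+37n+36 = (n+2)(n³+n²-n-1) + (2n²+40n+38)
  n³+n²-n-1 = ((1/2)n-19/2)(2n²+40n+38) + (360n+360)
  2n²+40n+38 = ((1/180)n+19/180)(360n+360) + (0)
Last nonzero remainder: 360n+360. Dividing through by 360 gives the monic gcd n+1.

1+n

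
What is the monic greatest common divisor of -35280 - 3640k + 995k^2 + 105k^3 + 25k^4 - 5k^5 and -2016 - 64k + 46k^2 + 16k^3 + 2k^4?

Repeated division with remainder:
  -5k^5 + 25k^4 + 105k^3 + 995k^2 - 3640k - 35280 = (-(5/2)k + 65/2)(2k^4 + 16k^3 + 46k^2 - 64k - 2016) + (-300k^3 - 660k^2 - 6600k + 30240)
  2k^4 + 16k^3 + 46k^2 - 64k - 2016 = (-(1/150)k - 29/750)(-300k^3 - 660k^2 - 6600k + 30240) + (-(588/25)k^2 - (588/5)k - 21168/25)
  -300k^3 - 660k^2 - 6600k + 30240 = ((625/49)k - 250/7)(-(588/25)k^2 - (588/5)k - 21168/25) + (0)
Last nonzero remainder: -(588/25)k^2 - (588/5)k - 21168/25. Dividing through by -588/25 gives the monic gcd k^2 + 5k + 36.

36 + 5k + k^2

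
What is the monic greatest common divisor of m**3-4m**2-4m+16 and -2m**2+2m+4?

Apply the Euclidean algorithm:
  m**3-4m**2-4m+16 = (-(1/2)m+3/2)(-2m**2+2m+4) + (-5m+10)
  -2m**2+2m+4 = ((2/5)m+2/5)(-5m+10) + (0)
Last nonzero remainder: -5m+10. Dividing through by -5 gives the monic gcd m-2.

m-2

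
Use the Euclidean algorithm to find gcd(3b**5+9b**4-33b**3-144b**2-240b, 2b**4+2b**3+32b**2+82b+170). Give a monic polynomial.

Euclidean algorithm in ℚ[b]:
  3b**5+9b**4-33b**3-144b**2-240b = ((3/2)b+3)(2b**4+2b**3+32b**2+82b+170) + (-87b**3-363b**2-741b-510)
  2b**4+2b**3+32b**2+82b+170 = (-(2/87)b+184/2523)(-87b**3-363b**2-741b-510) + ((34850/841)b**2+(104550/841)b+174250/841)
  -87b**3-363b**2-741b-510 = (-(73167/34850)b-2523/1025)((34850/841)b**2+(104550/841)b+174250/841) + (0)
Last nonzero remainder: (34850/841)b**2+(104550/841)b+174250/841. Dividing through by 34850/841 gives the monic gcd b**2+3b+5.

b**2+3b+5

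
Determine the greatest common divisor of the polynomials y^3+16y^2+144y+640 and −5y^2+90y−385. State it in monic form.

1

Repeated division with remainder:
  y^3+16y^2+144y+640 = (−(1/5)y−34/5)(−5y^2+90y−385) + (679y−1978)
  −5y^2+90y−385 = (−(5/679)y+51220/461041)(679y−1978) + (−76187625/461041)
  679y−1978 = (−(313046839/76187625)y+911939098/76187625)(−76187625/461041) + (0)
The last nonzero remainder is the constant −76187625/461041, so the polynomials are coprime and gcd = 1.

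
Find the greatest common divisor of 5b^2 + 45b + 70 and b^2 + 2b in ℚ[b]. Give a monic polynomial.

b + 2

Euclidean algorithm in ℚ[b]:
  5b^2 + 45b + 70 = (5)(b^2 + 2b) + (35b + 70)
  b^2 + 2b = ((1/35)b)(35b + 70) + (0)
Last nonzero remainder: 35b + 70. Dividing through by 35 gives the monic gcd b + 2.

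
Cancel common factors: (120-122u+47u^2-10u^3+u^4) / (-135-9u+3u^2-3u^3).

By polynomial division,
  u^4-10u^3+47u^2-122u+120 = (-(1/3)u+3)(-3u^3+3u^2-9u-135) + (35u^2-140u+525)
  -3u^3+3u^2-9u-135 = (-(3/35)u-9/35)(35u^2-140u+525) + (0)
Last nonzero remainder: 35u^2-140u+525. Dividing through by 35 gives the monic gcd u^2-4u+15.
Cancel u^2-4u+15 from numerator and denominator to get the reduced form.

(-8+6u-u^2)/(9+3u)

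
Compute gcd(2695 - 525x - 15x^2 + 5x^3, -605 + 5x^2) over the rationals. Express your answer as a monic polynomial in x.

Euclidean algorithm in ℚ[x]:
  5x^3 - 15x^2 - 525x + 2695 = (x - 3)(5x^2 - 605) + (80x + 880)
  5x^2 - 605 = ((1/16)x - 11/16)(80x + 880) + (0)
Last nonzero remainder: 80x + 880. Dividing through by 80 gives the monic gcd x + 11.

11 + x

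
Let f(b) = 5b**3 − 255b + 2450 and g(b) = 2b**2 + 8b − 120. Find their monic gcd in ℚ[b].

b + 10

Euclidean algorithm in ℚ[b]:
  5b**3 − 255b + 2450 = ((5/2)b − 10)(2b**2 + 8b − 120) + (125b + 1250)
  2b**2 + 8b − 120 = ((2/125)b − 12/125)(125b + 1250) + (0)
Last nonzero remainder: 125b + 1250. Dividing through by 125 gives the monic gcd b + 10.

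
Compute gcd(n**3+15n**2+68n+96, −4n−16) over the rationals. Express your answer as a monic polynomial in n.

n+4

Repeated division with remainder:
  n**3+15n**2+68n+96 = (−(1/4)n**2−(11/4)n−6)(−4n−16) + (0)
Last nonzero remainder: −4n−16. Dividing through by −4 gives the monic gcd n+4.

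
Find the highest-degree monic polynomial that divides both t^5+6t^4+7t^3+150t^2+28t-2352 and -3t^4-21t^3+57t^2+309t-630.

t^2+4t-21

Apply the Euclidean algorithm:
  t^5+6t^4+7t^3+150t^2+28t-2352 = (-(1/3)t+1/3)(-3t^4-21t^3+57t^2+309t-630) + (33t^3+234t^2-285t-2142)
  -3t^4-21t^3+57t^2+309t-630 = (-(1/11)t+1/121)(33t^3+234t^2-285t-2142) + ((3528/121)t^2+(14112/121)t-74088/121)
  33t^3+234t^2-285t-2142 = ((1331/1176)t+2057/588)((3528/121)t^2+(14112/121)t-74088/121) + (0)
Last nonzero remainder: (3528/121)t^2+(14112/121)t-74088/121. Dividing through by 3528/121 gives the monic gcd t^2+4t-21.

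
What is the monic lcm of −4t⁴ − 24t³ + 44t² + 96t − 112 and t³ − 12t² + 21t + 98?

t⁶ − 8t⁵ − 46t⁴ + 424t³ − 175t² − 1568t + 1372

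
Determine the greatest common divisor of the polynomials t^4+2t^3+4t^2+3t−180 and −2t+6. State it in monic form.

By polynomial division,
  t^4+2t^3+4t^2+3t−180 = (−(1/2)t^3−(5/2)t^2−(19/2)t−30)(−2t+6) + (0)
Last nonzero remainder: −2t+6. Dividing through by −2 gives the monic gcd t−3.

t−3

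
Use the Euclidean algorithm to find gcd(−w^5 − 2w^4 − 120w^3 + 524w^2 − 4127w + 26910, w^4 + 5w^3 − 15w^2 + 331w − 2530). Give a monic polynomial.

w^3 − 6w^2 + 51w − 230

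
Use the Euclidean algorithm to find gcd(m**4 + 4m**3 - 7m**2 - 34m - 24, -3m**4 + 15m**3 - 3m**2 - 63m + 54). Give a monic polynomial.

Euclidean algorithm in ℚ[m]:
  m**4 + 4m**3 - 7m**2 - 34m - 24 = (-1/3)(-3m**4 + 15m**3 - 3m**2 - 63m + 54) + (9m**3 - 8m**2 - 55m - 6)
  -3m**4 + 15m**3 - 3m**2 - 63m + 54 = (-(1/3)m + 37/27)(9m**3 - 8m**2 - 55m - 6) + (-(280/27)m**2 + (280/27)m + 560/9)
  9m**3 - 8m**2 - 55m - 6 = (-(243/280)m - 27/280)(-(280/27)m**2 + (280/27)m + 560/9) + (0)
Last nonzero remainder: -(280/27)m**2 + (280/27)m + 560/9. Dividing through by -280/27 gives the monic gcd m**2 - m - 6.

m**2 - m - 6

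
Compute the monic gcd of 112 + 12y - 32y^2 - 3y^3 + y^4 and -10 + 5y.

-2 + y

Apply the Euclidean algorithm:
  y^4 - 3y^3 - 32y^2 + 12y + 112 = ((1/5)y^3 - (1/5)y^2 - (34/5)y - 56/5)(5y - 10) + (0)
Last nonzero remainder: 5y - 10. Dividing through by 5 gives the monic gcd y - 2.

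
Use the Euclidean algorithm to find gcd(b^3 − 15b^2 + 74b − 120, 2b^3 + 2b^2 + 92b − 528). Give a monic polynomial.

Apply the Euclidean algorithm:
  b^3 − 15b^2 + 74b − 120 = (1/2)(2b^3 + 2b^2 + 92b − 528) + (−16b^2 + 28b + 144)
  2b^3 + 2b^2 + 92b − 528 = (−(1/8)b − 11/32)(−16b^2 + 28b + 144) + ((957/8)b − 957/2)
  −16b^2 + 28b + 144 = (−(128/957)b − 96/319)((957/8)b − 957/2) + (0)
Last nonzero remainder: (957/8)b − 957/2. Dividing through by 957/8 gives the monic gcd b − 4.

b − 4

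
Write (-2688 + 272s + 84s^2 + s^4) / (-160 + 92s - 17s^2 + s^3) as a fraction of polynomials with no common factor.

(672 + 100s + 4s^2 + s^3)/(40 - 13s + s^2)

Apply the Euclidean algorithm:
  s^4 + 84s^2 + 272s - 2688 = (s + 17)(s^3 - 17s^2 + 92s - 160) + (281s^2 - 1132s + 32)
  s^3 - 17s^2 + 92s - 160 = ((1/281)s - 3645/78961)(281s^2 - 1132s + 32) + ((3129280/78961)s - 12517120/78961)
  281s^2 - 1132s + 32 = ((22188041/3129280)s - 78961/391160)((3129280/78961)s - 12517120/78961) + (0)
Last nonzero remainder: (3129280/78961)s - 12517120/78961. Dividing through by 3129280/78961 gives the monic gcd s - 4.
Cancel s - 4 from numerator and denominator to get the reduced form.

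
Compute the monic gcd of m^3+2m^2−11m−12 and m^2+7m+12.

m+4

Euclidean algorithm in ℚ[m]:
  m^3+2m^2−11m−12 = (m−5)(m^2+7m+12) + (12m+48)
  m^2+7m+12 = ((1/12)m+1/4)(12m+48) + (0)
Last nonzero remainder: 12m+48. Dividing through by 12 gives the monic gcd m+4.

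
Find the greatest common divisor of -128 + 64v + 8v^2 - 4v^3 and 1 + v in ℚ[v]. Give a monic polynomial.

1

By polynomial division,
  -4v^3 + 8v^2 + 64v - 128 = (-4v^2 + 12v + 52)(v + 1) + (-180)
  v + 1 = (-(1/180)v - 1/180)(-180) + (0)
The last nonzero remainder is the constant -180, so the polynomials are coprime and gcd = 1.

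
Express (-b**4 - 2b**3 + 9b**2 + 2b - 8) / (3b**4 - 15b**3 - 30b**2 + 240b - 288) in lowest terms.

(-b**2 + 1)/(3b**2 - 21b + 36)

Euclidean algorithm in ℚ[b]:
  -b**4 - 2b**3 + 9b**2 + 2b - 8 = (-1/3)(3b**4 - 15b**3 - 30b**2 + 240b - 288) + (-7b**3 - b**2 + 82b - 104)
  3b**4 - 15b**3 - 30b**2 + 240b - 288 = (-(3/7)b + 108/49)(-7b**3 - b**2 + 82b - 104) + ((360/49)b**2 + (720/49)b - 2880/49)
  -7b**3 - b**2 + 82b - 104 = (-(343/360)b + 637/360)((360/49)b**2 + (720/49)b - 2880/49) + (0)
Last nonzero remainder: (360/49)b**2 + (720/49)b - 2880/49. Dividing through by 360/49 gives the monic gcd b**2 + 2b - 8.
Cancel b**2 + 2b - 8 from numerator and denominator to get the reduced form.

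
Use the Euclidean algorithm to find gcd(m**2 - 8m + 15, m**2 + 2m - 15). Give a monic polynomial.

m - 3

Repeated division with remainder:
  m**2 - 8m + 15 = (m**2 + 2m - 15) + (-10m + 30)
  m**2 + 2m - 15 = (-(1/10)m - 1/2)(-10m + 30) + (0)
Last nonzero remainder: -10m + 30. Dividing through by -10 gives the monic gcd m - 3.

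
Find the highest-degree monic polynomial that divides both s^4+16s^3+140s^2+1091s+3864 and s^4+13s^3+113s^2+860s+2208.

Repeated division with remainder:
  s^4+16s^3+140s^2+1091s+3864 = (s^4+13s^3+113s^2+860s+2208) + (3s^3+27s^2+231s+1656)
  s^4+13s^3+113s^2+860s+2208 = ((1/3)s+4/3)(3s^3+27s^2+231s+1656) + (0)
Last nonzero remainder: 3s^3+27s^2+231s+1656. Dividing through by 3 gives the monic gcd s^3+9s^2+77s+552.

s^3+9s^2+77s+552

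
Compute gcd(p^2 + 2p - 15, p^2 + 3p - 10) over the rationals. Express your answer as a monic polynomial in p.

Apply the Euclidean algorithm:
  p^2 + 2p - 15 = (p^2 + 3p - 10) + (-p - 5)
  p^2 + 3p - 10 = (-p + 2)(-p - 5) + (0)
Last nonzero remainder: -p - 5. Dividing through by -1 gives the monic gcd p + 5.

p + 5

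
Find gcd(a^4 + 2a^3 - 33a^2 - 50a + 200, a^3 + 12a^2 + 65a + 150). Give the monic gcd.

a + 5

Euclidean algorithm in ℚ[a]:
  a^4 + 2a^3 - 33a^2 - 50a + 200 = (a - 10)(a^3 + 12a^2 + 65a + 150) + (22a^2 + 450a + 1700)
  a^3 + 12a^2 + 65a + 150 = ((1/22)a - 93/242)(22a^2 + 450a + 1700) + ((19440/121)a + 97200/121)
  22a^2 + 450a + 1700 = ((1331/9720)a + 2057/972)((19440/121)a + 97200/121) + (0)
Last nonzero remainder: (19440/121)a + 97200/121. Dividing through by 19440/121 gives the monic gcd a + 5.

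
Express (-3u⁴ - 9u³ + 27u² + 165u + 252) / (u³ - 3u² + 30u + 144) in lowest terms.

Repeated division with remainder:
  -3u⁴ - 9u³ + 27u² + 165u + 252 = (-3u - 18)(u³ - 3u² + 30u + 144) + (63u² + 1137u + 2844)
  u³ - 3u² + 30u + 144 = ((1/63)u - 442/1323)(63u² + 1137u + 2844) + ((160840/441)u + 160840/147)
  63u² + 1137u + 2844 = ((27783/160840)u + 104517/40210)((160840/441)u + 160840/147) + (0)
Last nonzero remainder: (160840/441)u + 160840/147. Dividing through by 160840/441 gives the monic gcd u + 3.
Cancel u + 3 from numerator and denominator to get the reduced form.

(-3u³ + 27u + 84)/(u² - 6u + 48)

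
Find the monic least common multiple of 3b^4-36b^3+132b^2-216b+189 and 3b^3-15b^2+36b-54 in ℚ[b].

b^6-14b^5+74b^4-232b^3+471b^2-558b+378

By polynomial division,
  3b^4-36b^3+132b^2-216b+189 = (b-7)(3b^3-15b^2+36b-54) + (-9b^2+90b-189)
  3b^3-15b^2+36b-54 = (-(1/3)b-5/3)(-9b^2+90b-189) + (123b-369)
  -9b^2+90b-189 = (-(3/41)b+21/41)(123b-369) + (0)
Last nonzero remainder: 123b-369. Dividing through by 123 gives the monic gcd b-3.
Then lcm(f, g) = f·g / gcd(f, g); expanding and making the result monic gives the answer.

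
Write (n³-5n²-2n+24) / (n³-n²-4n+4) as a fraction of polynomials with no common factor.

Repeated division with remainder:
  n³-5n²-2n+24 = (n³-n²-4n+4) + (-4n²+2n+20)
  n³-n²-4n+4 = (-(1/4)n+1/8)(-4n²+2n+20) + ((3/4)n+3/2)
  -4n²+2n+20 = (-(16/3)n+40/3)((3/4)n+3/2) + (0)
Last nonzero remainder: (3/4)n+3/2. Dividing through by 3/4 gives the monic gcd n+2.
Cancel n+2 from numerator and denominator to get the reduced form.

(n²-7n+12)/(n²-3n+2)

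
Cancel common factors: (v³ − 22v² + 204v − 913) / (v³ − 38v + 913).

Repeated division with remainder:
  v³ − 22v² + 204v − 913 = (v³ − 38v + 913) + (−22v² + 242v − 1826)
  v³ − 38v + 913 = (−(1/22)v − 1/2)(−22v² + 242v − 1826) + (0)
Last nonzero remainder: −22v² + 242v − 1826. Dividing through by −22 gives the monic gcd v² − 11v + 83.
Cancel v² − 11v + 83 from numerator and denominator to get the reduced form.

(v − 11)/(v + 11)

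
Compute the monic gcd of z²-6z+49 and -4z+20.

Repeated division with remainder:
  z²-6z+49 = (-(1/4)z+1/4)(-4z+20) + (44)
  -4z+20 = (-(1/11)z+5/11)(44) + (0)
The last nonzero remainder is the constant 44, so the polynomials are coprime and gcd = 1.

1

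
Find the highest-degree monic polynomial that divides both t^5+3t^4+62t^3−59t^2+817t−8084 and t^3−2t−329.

t^2+7t+47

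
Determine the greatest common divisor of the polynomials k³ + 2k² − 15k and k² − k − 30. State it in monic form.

Apply the Euclidean algorithm:
  k³ + 2k² − 15k = (k + 3)(k² − k − 30) + (18k + 90)
  k² − k − 30 = ((1/18)k − 1/3)(18k + 90) + (0)
Last nonzero remainder: 18k + 90. Dividing through by 18 gives the monic gcd k + 5.

k + 5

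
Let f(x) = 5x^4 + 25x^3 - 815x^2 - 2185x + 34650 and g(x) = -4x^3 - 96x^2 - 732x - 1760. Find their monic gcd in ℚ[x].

By polynomial division,
  5x^4 + 25x^3 - 815x^2 - 2185x + 34650 = (-(5/4)x + 95/4)(-4x^3 - 96x^2 - 732x - 1760) + (550x^2 + 13000x + 76450)
  -4x^3 - 96x^2 - 732x - 1760 = (-(2/275)x - 8/3025)(550x^2 + 13000x + 76450) + (-(17136/121)x - 17136/11)
  550x^2 + 13000x + 76450 = (-(33275/8568)x - 420475/8568)(-(17136/121)x - 17136/11) + (0)
Last nonzero remainder: -(17136/121)x - 17136/11. Dividing through by -17136/121 gives the monic gcd x + 11.

x + 11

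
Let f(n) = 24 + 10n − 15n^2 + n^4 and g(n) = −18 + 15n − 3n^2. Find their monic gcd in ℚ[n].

6 − 5n + n^2

Apply the Euclidean algorithm:
  n^4 − 15n^2 + 10n + 24 = (−(1/3)n^2 − (5/3)n − 4/3)(−3n^2 + 15n − 18) + (0)
Last nonzero remainder: −3n^2 + 15n − 18. Dividing through by −3 gives the monic gcd n^2 − 5n + 6.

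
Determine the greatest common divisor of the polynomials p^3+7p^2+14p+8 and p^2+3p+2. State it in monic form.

p^2+3p+2

Repeated division with remainder:
  p^3+7p^2+14p+8 = (p+4)(p^2+3p+2) + (0)
The last nonzero remainder p^2+3p+2 is already monic.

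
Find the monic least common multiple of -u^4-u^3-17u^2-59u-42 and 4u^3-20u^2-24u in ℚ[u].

Euclidean algorithm in ℚ[u]:
  -u^4-u^3-17u^2-59u-42 = (-(1/4)u-3/2)(4u^3-20u^2-24u) + (-53u^2-95u-42)
  4u^3-20u^2-24u = (-(4/53)u+1440/2809)(-53u^2-95u-42) + ((60480/2809)u+60480/2809)
  -53u^2-95u-42 = (-(148877/60480)u-2809/1440)((60480/2809)u+60480/2809) + (0)
Last nonzero remainder: (60480/2809)u+60480/2809. Dividing through by 60480/2809 gives the monic gcd u+1.
Then lcm(f, g) = f·g / gcd(f, g); expanding and making the result monic gives the answer.

u^6-5u^5+11u^4-43u^3-312u^2-252u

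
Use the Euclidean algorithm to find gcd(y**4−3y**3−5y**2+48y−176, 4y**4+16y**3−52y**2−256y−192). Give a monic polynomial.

Euclidean algorithm in ℚ[y]:
  y**4−3y**3−5y**2+48y−176 = (1/4)(4y**4+16y**3−52y**2−256y−192) + (−7y**3+8y**2+112y−128)
  4y**4+16y**3−52y**2−256y−192 = (−(4/7)y−144/49)(−7y**3+8y**2+112y−128) + ((1740/49)y**2−27840/49)
  −7y**3+8y**2+112y−128 = (−(343/1740)y+98/435)((1740/49)y**2−27840/49) + (0)
Last nonzero remainder: (1740/49)y**2−27840/49. Dividing through by 1740/49 gives the monic gcd y**2−16.

y**2−16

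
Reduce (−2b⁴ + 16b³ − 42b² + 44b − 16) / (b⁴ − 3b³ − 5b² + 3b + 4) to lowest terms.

(−2b² + 6b − 4)/(b² + 2b + 1)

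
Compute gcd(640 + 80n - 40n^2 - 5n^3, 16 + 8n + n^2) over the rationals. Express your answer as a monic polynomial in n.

4 + n

Repeated division with remainder:
  -5n^3 - 40n^2 + 80n + 640 = (-5n)(n^2 + 8n + 16) + (160n + 640)
  n^2 + 8n + 16 = ((1/160)n + 1/40)(160n + 640) + (0)
Last nonzero remainder: 160n + 640. Dividing through by 160 gives the monic gcd n + 4.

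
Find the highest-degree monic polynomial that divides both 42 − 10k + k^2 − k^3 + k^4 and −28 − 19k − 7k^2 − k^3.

7 + 3k + k^2

Euclidean algorithm in ℚ[k]:
  k^4 − k^3 + k^2 − 10k + 42 = (−k + 8)(−k^3 − 7k^2 − 19k − 28) + (38k^2 + 114k + 266)
  −k^3 − 7k^2 − 19k − 28 = (−(1/38)k − 2/19)(38k^2 + 114k + 266) + (0)
Last nonzero remainder: 38k^2 + 114k + 266. Dividing through by 38 gives the monic gcd k^2 + 3k + 7.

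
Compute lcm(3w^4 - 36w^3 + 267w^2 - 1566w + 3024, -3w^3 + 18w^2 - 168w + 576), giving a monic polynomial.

w^5 - 16w^4 + 137w^3 - 878w^2 + 3096w - 4032

Euclidean algorithm in ℚ[w]:
  3w^4 - 36w^3 + 267w^2 - 1566w + 3024 = (-w + 6)(-3w^3 + 18w^2 - 168w + 576) + (-9w^2 + 18w - 432)
  -3w^3 + 18w^2 - 168w + 576 = ((1/3)w - 4/3)(-9w^2 + 18w - 432) + (0)
Last nonzero remainder: -9w^2 + 18w - 432. Dividing through by -9 gives the monic gcd w^2 - 2w + 48.
Then lcm(f, g) = f·g / gcd(f, g); expanding and making the result monic gives the answer.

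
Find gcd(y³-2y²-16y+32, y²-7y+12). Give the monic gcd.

Repeated division with remainder:
  y³-2y²-16y+32 = (y+5)(y²-7y+12) + (7y-28)
  y²-7y+12 = ((1/7)y-3/7)(7y-28) + (0)
Last nonzero remainder: 7y-28. Dividing through by 7 gives the monic gcd y-4.

y-4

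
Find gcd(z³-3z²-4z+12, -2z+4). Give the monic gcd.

Euclidean algorithm in ℚ[z]:
  z³-3z²-4z+12 = (-(1/2)z²+(1/2)z+3)(-2z+4) + (0)
Last nonzero remainder: -2z+4. Dividing through by -2 gives the monic gcd z-2.

z-2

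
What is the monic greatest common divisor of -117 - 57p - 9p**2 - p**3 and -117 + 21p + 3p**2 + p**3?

39 + 6p + p**2

Repeated division with remainder:
  -p**3 - 9p**2 - 57p - 117 = (-1)(p**3 + 3p**2 + 21p - 117) + (-6p**2 - 36p - 234)
  p**3 + 3p**2 + 21p - 117 = (-(1/6)p + 1/2)(-6p**2 - 36p - 234) + (0)
Last nonzero remainder: -6p**2 - 36p - 234. Dividing through by -6 gives the monic gcd p**2 + 6p + 39.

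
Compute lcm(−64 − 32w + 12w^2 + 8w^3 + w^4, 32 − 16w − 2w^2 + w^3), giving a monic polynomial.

256 + 64w − 80w^2 − 20w^3 + 4w^4 + w^5

Euclidean algorithm in ℚ[w]:
  w^4 + 8w^3 + 12w^2 − 32w − 64 = (w + 10)(w^3 − 2w^2 − 16w + 32) + (48w^2 + 96w − 384)
  w^3 − 2w^2 − 16w + 32 = ((1/48)w − 1/12)(48w^2 + 96w − 384) + (0)
Last nonzero remainder: 48w^2 + 96w − 384. Dividing through by 48 gives the monic gcd w^2 + 2w − 8.
Then lcm(f, g) = f·g / gcd(f, g); expanding and making the result monic gives the answer.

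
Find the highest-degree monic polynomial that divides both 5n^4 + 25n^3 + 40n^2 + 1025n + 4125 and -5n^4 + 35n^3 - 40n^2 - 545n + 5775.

n^3 + 8n + 165

Euclidean algorithm in ℚ[n]:
  5n^4 + 25n^3 + 40n^2 + 1025n + 4125 = (-1)(-5n^4 + 35n^3 - 40n^2 - 545n + 5775) + (60n^3 + 480n + 9900)
  -5n^4 + 35n^3 - 40n^2 - 545n + 5775 = (-(1/12)n + 7/12)(60n^3 + 480n + 9900) + (0)
Last nonzero remainder: 60n^3 + 480n + 9900. Dividing through by 60 gives the monic gcd n^3 + 8n + 165.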